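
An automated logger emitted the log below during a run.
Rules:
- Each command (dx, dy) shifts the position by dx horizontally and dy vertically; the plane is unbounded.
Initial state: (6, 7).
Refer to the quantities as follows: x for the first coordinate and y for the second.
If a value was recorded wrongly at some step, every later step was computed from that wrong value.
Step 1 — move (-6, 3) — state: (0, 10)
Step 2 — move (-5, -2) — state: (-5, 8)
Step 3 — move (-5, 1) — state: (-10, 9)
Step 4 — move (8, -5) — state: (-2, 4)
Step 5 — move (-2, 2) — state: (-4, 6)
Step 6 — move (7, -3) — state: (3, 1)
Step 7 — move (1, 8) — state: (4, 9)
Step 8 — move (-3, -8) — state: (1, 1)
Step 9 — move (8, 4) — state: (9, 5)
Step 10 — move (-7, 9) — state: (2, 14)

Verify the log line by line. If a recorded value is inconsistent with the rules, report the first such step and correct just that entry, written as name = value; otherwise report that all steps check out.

Recomputing the run from the initial state:
step 1: x = 0, y = 10
step 2: x = -5, y = 8
step 3: x = -10, y = 9
step 4: x = -2, y = 4
step 5: x = -4, y = 6
step 6: x = 3, y = 3
step 7: x = 4, y = 11
step 8: x = 1, y = 3
step 9: x = 9, y = 7
step 10: x = 2, y = 16
The first disagreement with the log is at step 6, where the value should be y = 3.

step 6, y = 3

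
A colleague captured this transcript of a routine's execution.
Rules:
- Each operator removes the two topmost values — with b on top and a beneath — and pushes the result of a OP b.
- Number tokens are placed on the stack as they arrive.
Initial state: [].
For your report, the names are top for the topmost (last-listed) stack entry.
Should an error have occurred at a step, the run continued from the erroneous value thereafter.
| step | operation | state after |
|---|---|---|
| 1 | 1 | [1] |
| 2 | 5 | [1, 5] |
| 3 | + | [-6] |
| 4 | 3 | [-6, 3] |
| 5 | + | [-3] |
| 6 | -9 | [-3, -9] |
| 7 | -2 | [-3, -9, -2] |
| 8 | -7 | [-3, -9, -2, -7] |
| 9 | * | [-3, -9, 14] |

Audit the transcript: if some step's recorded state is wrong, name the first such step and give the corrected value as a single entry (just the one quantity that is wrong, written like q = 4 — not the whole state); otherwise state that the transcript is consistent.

step 3, top = 6

step 1: push 1: top = 1 -> confirmed correct
step 2: push 5: top = 5 -> agrees with the transcript
step 3: 1 + 5 = 6 -> not what was recorded
Step 3 is the first one off; corrected, top = 6.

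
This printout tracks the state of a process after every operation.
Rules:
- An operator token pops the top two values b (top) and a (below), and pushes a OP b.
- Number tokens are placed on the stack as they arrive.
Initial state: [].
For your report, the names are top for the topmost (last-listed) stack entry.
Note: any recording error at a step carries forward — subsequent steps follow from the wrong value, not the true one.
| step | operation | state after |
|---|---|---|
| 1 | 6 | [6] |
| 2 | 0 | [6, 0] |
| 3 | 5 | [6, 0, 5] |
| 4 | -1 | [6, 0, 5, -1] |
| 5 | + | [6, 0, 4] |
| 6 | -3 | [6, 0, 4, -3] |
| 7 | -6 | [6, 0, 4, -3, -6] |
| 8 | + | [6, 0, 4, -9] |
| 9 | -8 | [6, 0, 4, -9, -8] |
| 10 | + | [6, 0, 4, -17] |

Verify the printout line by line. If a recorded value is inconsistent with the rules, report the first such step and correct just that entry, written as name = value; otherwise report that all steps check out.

no error

Step 1: push 6: top = 6 — consistent with the printout.
Step 2: push 0: top = 0 — exactly as logged.
Step 3: push 5: top = 5 — verified.
Step 4: push -1: top = -1 — matches.
Step 5: 5 + -1 = 4 — verified.
Step 6: push -3: top = -3 — matches.
Step 7: push -6: top = -6 — matches.
Step 8: -3 + -6 = -9 — agrees with the printout.
Step 9: push -8: top = -8 — checks out.
Step 10: -9 + -8 = -17 — no discrepancy.
All entries verified; no error found.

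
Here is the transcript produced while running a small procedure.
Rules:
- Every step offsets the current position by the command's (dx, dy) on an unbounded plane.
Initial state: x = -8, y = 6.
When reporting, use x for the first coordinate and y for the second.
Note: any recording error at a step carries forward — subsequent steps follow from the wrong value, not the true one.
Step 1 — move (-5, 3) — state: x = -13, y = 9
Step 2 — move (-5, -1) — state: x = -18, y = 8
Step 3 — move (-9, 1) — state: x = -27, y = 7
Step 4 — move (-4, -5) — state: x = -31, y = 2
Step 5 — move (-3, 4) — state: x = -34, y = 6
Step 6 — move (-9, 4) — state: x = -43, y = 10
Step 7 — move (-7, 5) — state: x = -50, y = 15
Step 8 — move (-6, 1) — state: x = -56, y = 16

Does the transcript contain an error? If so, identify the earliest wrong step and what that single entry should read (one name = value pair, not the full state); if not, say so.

step 3, y = 9

Recomputing the run from the initial state:
step 1: x = -13, y = 9
step 2: x = -18, y = 8
step 3: x = -27, y = 9
step 4: x = -31, y = 4
step 5: x = -34, y = 8
step 6: x = -43, y = 12
step 7: x = -50, y = 17
step 8: x = -56, y = 18
The first disagreement with the transcript is at step 3, where the value should be y = 9.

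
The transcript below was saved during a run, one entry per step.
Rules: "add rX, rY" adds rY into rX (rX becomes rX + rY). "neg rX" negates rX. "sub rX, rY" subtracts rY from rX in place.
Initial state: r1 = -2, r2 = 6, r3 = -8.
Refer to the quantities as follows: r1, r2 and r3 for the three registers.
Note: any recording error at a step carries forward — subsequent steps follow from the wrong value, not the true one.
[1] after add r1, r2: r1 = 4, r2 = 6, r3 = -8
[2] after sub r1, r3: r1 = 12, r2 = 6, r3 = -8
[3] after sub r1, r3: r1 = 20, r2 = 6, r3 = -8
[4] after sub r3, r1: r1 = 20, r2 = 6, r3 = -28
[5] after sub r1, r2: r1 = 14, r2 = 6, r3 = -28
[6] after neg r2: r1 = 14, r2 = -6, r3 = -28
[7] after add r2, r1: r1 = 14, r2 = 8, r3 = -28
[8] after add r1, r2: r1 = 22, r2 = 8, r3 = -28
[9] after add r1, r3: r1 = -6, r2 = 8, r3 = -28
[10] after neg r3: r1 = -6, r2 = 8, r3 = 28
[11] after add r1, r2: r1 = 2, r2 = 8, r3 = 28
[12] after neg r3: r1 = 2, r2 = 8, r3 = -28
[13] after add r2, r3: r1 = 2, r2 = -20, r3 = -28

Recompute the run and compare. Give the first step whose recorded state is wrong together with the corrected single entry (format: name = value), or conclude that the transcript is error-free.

Step 1: r1 = -2 + 6 = 4 — agrees with the transcript.
Step 2: r1 = 4 - -8 = 12 — no discrepancy.
Step 3: r1 = 12 - -8 = 20 — checks out.
Step 4: r3 = -8 - 20 = -28 — in agreement.
Step 5: r1 = 20 - 6 = 14 — verified.
Step 6: r2 = -(6) = -6 — no discrepancy.
Step 7: r2 = -6 + 14 = 8 — consistent with the transcript.
Step 8: r1 = 14 + 8 = 22 — confirmed correct.
Step 9: r1 = 22 + -28 = -6 — consistent with the transcript.
Step 10: r3 = -(-28) = 28 — consistent with the transcript.
Step 11: r1 = -6 + 8 = 2 — verified.
Step 12: r3 = -(28) = -28 — checks out.
Step 13: r2 = 8 + -28 = -20 — matches.
The whole run recomputes cleanly — no discrepancies.

no error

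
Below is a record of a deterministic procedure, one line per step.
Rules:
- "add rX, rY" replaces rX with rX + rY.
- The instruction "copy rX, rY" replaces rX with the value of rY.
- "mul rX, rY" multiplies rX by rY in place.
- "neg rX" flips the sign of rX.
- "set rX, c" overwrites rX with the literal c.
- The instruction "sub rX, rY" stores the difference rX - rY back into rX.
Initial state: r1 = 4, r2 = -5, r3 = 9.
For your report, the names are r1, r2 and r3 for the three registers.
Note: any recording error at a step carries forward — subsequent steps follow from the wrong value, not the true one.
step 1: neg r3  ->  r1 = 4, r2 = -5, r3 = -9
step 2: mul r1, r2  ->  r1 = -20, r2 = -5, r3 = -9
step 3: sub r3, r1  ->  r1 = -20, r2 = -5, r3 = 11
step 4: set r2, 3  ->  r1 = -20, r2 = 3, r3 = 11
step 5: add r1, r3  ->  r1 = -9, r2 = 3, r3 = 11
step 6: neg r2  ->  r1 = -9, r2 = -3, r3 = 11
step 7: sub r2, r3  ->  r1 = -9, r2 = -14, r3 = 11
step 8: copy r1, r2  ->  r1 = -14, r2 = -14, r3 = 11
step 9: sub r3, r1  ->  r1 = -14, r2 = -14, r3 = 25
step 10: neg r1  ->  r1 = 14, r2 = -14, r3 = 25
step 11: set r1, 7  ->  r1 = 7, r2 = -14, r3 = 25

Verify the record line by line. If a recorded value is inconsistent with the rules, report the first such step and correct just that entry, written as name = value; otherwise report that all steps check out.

no error

step 1: r3 = -(9) = -9 -> checks out
step 2: r1 = 4 * -5 = -20 -> agrees with the record
step 3: r3 = -9 - -20 = 11 -> consistent with the record
step 4: r2 = 3 -> consistent with the record
step 5: r1 = -20 + 11 = -9 -> verified
step 6: r2 = -(3) = -3 -> confirmed correct
step 7: r2 = -3 - 11 = -14 -> checks out
step 8: r1 = -14 -> consistent with the record
step 9: r3 = 11 - -14 = 25 -> exactly as logged
step 10: r1 = -(-14) = 14 -> consistent with the record
step 11: r1 = 7 -> no discrepancy
Every step is consistent.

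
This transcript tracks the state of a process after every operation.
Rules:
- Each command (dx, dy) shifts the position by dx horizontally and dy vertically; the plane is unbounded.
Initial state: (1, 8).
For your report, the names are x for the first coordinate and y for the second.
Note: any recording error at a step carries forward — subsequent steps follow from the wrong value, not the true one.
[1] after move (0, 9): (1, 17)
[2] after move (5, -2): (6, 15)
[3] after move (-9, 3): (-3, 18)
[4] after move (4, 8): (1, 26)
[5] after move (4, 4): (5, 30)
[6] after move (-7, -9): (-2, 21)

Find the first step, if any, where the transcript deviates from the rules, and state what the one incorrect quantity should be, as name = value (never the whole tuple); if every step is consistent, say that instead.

no error

Recomputing the run from the initial state:
step 1: x = 1, y = 17
step 2: x = 6, y = 15
step 3: x = -3, y = 18
step 4: x = 1, y = 26
step 5: x = 5, y = 30
step 6: x = -2, y = 21
This matches the transcript at every step.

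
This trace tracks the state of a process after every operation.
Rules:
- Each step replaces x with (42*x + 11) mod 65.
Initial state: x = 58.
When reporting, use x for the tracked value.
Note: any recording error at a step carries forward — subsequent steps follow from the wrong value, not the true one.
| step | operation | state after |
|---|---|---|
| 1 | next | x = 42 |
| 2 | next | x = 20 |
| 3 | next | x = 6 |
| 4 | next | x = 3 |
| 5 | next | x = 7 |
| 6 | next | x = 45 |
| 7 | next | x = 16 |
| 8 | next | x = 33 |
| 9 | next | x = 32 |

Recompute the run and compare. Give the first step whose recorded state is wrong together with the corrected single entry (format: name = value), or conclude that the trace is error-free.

no error

1. x = (42*58 + 11) mod 65 = 42 (no discrepancy)
2. x = (42*42 + 11) mod 65 = 20 (same as recorded)
3. x = (42*20 + 11) mod 65 = 6 (verified)
4. x = (42*6 + 11) mod 65 = 3 (verified)
5. x = (42*3 + 11) mod 65 = 7 (exactly as logged)
6. x = (42*7 + 11) mod 65 = 45 (no discrepancy)
7. x = (42*45 + 11) mod 65 = 16 (exactly as logged)
8. x = (42*16 + 11) mod 65 = 33 (exactly as logged)
9. x = (42*33 + 11) mod 65 = 32 (same as recorded)
Every step is consistent.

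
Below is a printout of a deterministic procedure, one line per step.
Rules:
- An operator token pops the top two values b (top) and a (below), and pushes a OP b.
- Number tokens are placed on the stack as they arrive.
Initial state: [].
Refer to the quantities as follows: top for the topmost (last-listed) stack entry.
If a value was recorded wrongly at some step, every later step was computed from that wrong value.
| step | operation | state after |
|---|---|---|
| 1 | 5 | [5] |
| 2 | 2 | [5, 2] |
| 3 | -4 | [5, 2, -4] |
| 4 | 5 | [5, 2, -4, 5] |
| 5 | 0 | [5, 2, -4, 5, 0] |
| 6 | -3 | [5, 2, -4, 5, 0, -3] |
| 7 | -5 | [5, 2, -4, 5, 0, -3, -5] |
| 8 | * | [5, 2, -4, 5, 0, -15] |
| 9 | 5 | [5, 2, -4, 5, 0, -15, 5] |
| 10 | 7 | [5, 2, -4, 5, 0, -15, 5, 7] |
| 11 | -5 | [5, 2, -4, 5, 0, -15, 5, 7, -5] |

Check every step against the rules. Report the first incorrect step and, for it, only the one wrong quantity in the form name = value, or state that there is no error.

step 8, top = 15

Recomputing the run from the initial state:
step 1: [5]
step 2: [5, 2]
step 3: [5, 2, -4]
step 4: [5, 2, -4, 5]
step 5: [5, 2, -4, 5, 0]
step 6: [5, 2, -4, 5, 0, -3]
step 7: [5, 2, -4, 5, 0, -3, -5]
step 8: [5, 2, -4, 5, 0, 15]
step 9: [5, 2, -4, 5, 0, 15, 5]
step 10: [5, 2, -4, 5, 0, 15, 5, 7]
step 11: [5, 2, -4, 5, 0, 15, 5, 7, -5]
The first disagreement with the printout is at step 8, where the value should be top = 15.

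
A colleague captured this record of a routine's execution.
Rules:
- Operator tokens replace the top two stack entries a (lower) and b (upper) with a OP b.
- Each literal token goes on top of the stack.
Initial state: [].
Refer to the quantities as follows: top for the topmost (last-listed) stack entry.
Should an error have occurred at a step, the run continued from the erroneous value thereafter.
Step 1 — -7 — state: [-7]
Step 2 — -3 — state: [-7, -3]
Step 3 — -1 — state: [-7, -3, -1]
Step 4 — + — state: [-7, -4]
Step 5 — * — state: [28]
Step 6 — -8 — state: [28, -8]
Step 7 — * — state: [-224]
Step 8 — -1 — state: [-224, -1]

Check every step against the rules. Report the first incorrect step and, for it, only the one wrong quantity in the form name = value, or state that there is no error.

Recomputing the run from the initial state:
step 1: [-7]
step 2: [-7, -3]
step 3: [-7, -3, -1]
step 4: [-7, -4]
step 5: [28]
step 6: [28, -8]
step 7: [-224]
step 8: [-224, -1]
This matches the record at every step.

no error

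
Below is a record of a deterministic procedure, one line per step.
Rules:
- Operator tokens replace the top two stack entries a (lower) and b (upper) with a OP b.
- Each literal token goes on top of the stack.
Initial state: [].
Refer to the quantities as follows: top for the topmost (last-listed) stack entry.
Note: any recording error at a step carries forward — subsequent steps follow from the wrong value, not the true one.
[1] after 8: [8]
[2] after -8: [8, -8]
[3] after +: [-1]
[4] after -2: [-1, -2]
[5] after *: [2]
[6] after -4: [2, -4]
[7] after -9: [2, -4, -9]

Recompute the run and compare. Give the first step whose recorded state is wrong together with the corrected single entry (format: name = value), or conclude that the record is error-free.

step 3, top = 0

Step 1: push 8: top = 8 — checks out.
Step 2: push -8: top = -8 — confirmed correct.
Step 3: 8 + -8 = 0 — first mismatch against the record.
The audit stops at step 3: the recorded entry is wrong and should be top = 0.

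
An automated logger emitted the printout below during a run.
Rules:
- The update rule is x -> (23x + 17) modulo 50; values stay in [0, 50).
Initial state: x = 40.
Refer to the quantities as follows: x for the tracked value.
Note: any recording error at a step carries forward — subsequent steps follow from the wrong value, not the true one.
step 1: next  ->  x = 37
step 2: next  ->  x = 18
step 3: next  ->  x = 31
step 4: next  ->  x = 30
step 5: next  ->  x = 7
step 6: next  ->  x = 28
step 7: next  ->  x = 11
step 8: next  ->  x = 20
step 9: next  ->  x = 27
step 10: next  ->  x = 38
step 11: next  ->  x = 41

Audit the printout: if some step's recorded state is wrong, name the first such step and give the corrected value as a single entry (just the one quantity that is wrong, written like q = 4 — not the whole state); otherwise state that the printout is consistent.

no error

Step 1: x = (23*40 + 17) mod 50 = 37 — confirmed correct.
Step 2: x = (23*37 + 17) mod 50 = 18 — verified.
Step 3: x = (23*18 + 17) mod 50 = 31 — checks out.
Step 4: x = (23*31 + 17) mod 50 = 30 — confirmed correct.
Step 5: x = (23*30 + 17) mod 50 = 7 — verified.
Step 6: x = (23*7 + 17) mod 50 = 28 — same as recorded.
Step 7: x = (23*28 + 17) mod 50 = 11 — in agreement.
Step 8: x = (23*11 + 17) mod 50 = 20 — checks out.
Step 9: x = (23*20 + 17) mod 50 = 27 — matches.
Step 10: x = (23*27 + 17) mod 50 = 38 — exactly as logged.
Step 11: x = (23*38 + 17) mod 50 = 41 — consistent with the printout.
All steps check out; nothing to correct.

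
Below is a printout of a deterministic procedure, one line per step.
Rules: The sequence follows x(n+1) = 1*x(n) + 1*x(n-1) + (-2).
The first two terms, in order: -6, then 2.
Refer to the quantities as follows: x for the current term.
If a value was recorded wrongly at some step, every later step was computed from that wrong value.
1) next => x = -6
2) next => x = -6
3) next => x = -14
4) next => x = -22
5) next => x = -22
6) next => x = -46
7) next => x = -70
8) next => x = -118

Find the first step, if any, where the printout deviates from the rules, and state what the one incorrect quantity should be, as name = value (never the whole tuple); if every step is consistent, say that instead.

Step 1: x = 1*(2) + (1)*(-6) + (-2) = -6 — consistent with the printout.
Step 2: x = 1*(-6) + (1)*(2) + (-2) = -6 — consistent with the printout.
Step 3: x = 1*(-6) + (1)*(-6) + (-2) = -14 — same as recorded.
Step 4: x = 1*(-14) + (1)*(-6) + (-2) = -22 — checks out.
Step 5: x = 1*(-22) + (1)*(-14) + (-2) = -38 — this is not what the printout shows.
The audit stops at step 5: the recorded entry is wrong and should be x = -38.

step 5, x = -38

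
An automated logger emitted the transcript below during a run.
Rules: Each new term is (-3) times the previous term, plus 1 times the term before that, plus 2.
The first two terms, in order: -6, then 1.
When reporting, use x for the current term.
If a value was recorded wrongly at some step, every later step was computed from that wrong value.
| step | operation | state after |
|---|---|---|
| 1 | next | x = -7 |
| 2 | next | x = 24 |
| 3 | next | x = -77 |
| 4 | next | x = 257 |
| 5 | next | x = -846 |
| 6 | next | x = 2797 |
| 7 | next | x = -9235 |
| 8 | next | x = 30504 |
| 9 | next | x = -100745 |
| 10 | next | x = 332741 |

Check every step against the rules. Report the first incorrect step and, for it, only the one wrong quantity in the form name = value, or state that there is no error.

1. x = -3*(1) + (1)*(-6) + (2) = -7 (in agreement)
2. x = -3*(-7) + (1)*(1) + (2) = 24 (agrees with the transcript)
3. x = -3*(24) + (1)*(-7) + (2) = -77 (checks out)
4. x = -3*(-77) + (1)*(24) + (2) = 257 (verified)
5. x = -3*(257) + (1)*(-77) + (2) = -846 (agrees with the transcript)
6. x = -3*(-846) + (1)*(257) + (2) = 2797 (verified)
7. x = -3*(2797) + (1)*(-846) + (2) = -9235 (checks out)
8. x = -3*(-9235) + (1)*(2797) + (2) = 30504 (same as recorded)
9. x = -3*(30504) + (1)*(-9235) + (2) = -100745 (same as recorded)
10. x = -3*(-100745) + (1)*(30504) + (2) = 332741 (same as recorded)
The recomputation confirms every line.

no error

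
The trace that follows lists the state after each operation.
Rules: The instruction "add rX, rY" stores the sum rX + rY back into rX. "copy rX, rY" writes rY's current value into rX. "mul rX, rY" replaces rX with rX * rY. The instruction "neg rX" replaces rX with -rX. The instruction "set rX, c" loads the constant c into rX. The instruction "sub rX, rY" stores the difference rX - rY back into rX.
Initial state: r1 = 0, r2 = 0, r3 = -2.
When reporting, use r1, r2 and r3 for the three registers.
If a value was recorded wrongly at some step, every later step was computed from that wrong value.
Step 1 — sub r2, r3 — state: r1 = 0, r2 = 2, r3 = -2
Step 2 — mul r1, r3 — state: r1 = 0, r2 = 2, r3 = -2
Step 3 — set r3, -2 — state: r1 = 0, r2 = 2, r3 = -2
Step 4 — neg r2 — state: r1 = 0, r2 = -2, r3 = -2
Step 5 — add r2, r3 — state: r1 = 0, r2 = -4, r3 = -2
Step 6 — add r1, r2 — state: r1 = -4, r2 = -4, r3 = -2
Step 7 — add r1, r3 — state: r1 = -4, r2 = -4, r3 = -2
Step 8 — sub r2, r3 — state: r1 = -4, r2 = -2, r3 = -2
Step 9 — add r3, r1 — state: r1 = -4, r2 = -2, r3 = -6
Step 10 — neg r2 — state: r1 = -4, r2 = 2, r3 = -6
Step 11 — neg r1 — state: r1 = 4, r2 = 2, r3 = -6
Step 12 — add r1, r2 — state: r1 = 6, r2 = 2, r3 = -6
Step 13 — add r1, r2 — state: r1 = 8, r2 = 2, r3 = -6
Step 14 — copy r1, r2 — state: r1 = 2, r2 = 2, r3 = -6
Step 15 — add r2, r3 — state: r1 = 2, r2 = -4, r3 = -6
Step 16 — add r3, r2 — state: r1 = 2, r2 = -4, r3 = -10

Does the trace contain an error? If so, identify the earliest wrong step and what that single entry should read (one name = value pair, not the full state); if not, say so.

1. r2 = 0 - -2 = 2 (no discrepancy)
2. r1 = 0 * -2 = 0 (consistent with the trace)
3. r3 = -2 (no discrepancy)
4. r2 = -(2) = -2 (confirmed correct)
5. r2 = -2 + -2 = -4 (consistent with the trace)
6. r1 = 0 + -4 = -4 (confirmed correct)
7. r1 = -4 + -2 = -6 (not what was recorded)
First deviation found at step 7; the corrected entry is r1 = -6.

step 7, r1 = -6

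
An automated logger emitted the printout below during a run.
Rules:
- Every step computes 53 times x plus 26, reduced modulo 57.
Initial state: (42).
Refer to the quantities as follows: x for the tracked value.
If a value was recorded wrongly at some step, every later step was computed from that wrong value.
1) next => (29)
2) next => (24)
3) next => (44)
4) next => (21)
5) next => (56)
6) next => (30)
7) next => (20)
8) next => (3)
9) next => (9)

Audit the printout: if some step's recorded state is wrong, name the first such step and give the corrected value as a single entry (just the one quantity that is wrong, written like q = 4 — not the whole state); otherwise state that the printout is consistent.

Recomputing the run from the initial state:
step 1: x = 29
step 2: x = 24
step 3: x = 44
step 4: x = 21
step 5: x = 56
step 6: x = 30
step 7: x = 20
step 8: x = 3
step 9: x = 14
The first disagreement with the printout is at step 9, where the value should be x = 14.

step 9, x = 14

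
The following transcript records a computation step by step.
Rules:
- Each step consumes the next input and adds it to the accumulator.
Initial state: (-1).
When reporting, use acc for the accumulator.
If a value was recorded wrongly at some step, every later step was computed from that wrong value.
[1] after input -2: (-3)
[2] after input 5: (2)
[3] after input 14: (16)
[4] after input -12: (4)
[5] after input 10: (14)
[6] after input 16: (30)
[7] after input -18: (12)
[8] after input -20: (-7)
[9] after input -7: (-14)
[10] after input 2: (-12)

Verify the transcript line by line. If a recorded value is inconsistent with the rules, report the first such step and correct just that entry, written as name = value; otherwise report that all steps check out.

step 8, acc = -8

step 1: acc = -1 + -2 = -3 -> consistent with the transcript
step 2: acc = -3 + 5 = 2 -> no discrepancy
step 3: acc = 2 + 14 = 16 -> confirmed correct
step 4: acc = 16 + -12 = 4 -> matches
step 5: acc = 4 + 10 = 14 -> matches
step 6: acc = 14 + 16 = 30 -> verified
step 7: acc = 30 + -18 = 12 -> exactly as logged
step 8: acc = 12 + -20 = -8 -> the transcript has a different value
First incorrect step: 8; the correct value is acc = -8.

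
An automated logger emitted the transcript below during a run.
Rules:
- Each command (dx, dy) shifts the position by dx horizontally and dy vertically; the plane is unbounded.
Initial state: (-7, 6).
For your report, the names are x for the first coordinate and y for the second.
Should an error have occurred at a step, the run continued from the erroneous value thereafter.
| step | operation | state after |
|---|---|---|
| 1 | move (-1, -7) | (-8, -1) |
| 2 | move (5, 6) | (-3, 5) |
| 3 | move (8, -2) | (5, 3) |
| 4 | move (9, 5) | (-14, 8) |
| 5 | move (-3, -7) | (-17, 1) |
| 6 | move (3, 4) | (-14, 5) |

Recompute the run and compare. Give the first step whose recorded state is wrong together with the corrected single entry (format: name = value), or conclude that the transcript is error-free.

step 4, x = 14

Recomputing the run from the initial state:
step 1: x = -8, y = -1
step 2: x = -3, y = 5
step 3: x = 5, y = 3
step 4: x = 14, y = 8
step 5: x = 11, y = 1
step 6: x = 14, y = 5
The first disagreement with the transcript is at step 4, where the value should be x = 14.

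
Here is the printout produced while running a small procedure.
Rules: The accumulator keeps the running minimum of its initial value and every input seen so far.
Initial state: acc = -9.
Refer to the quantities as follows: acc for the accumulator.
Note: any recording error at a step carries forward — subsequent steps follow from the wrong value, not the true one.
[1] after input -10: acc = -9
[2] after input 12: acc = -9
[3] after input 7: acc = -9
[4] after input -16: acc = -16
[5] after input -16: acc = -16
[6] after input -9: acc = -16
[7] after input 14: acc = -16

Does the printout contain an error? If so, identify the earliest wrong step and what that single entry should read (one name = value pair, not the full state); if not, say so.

step 1, acc = -10

Step 1: acc = min(-9, -10) = -10 — a discrepancy with the printout.
Step 1 is the first one off; corrected, acc = -10.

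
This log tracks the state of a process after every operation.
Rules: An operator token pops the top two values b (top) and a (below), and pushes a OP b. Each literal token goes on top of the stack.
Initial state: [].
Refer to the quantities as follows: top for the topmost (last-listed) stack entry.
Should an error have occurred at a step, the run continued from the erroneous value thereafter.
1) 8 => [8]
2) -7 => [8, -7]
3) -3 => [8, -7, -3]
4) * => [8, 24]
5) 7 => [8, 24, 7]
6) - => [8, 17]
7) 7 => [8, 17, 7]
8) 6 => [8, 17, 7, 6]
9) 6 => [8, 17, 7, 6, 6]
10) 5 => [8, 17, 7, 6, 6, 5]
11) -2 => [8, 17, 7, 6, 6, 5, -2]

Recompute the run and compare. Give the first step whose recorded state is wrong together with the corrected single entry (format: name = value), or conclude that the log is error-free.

step 4, top = 21

Recomputing the run from the initial state:
step 1: [8]
step 2: [8, -7]
step 3: [8, -7, -3]
step 4: [8, 21]
step 5: [8, 21, 7]
step 6: [8, 14]
step 7: [8, 14, 7]
step 8: [8, 14, 7, 6]
step 9: [8, 14, 7, 6, 6]
step 10: [8, 14, 7, 6, 6, 5]
step 11: [8, 14, 7, 6, 6, 5, -2]
The first disagreement with the log is at step 4, where the value should be top = 21.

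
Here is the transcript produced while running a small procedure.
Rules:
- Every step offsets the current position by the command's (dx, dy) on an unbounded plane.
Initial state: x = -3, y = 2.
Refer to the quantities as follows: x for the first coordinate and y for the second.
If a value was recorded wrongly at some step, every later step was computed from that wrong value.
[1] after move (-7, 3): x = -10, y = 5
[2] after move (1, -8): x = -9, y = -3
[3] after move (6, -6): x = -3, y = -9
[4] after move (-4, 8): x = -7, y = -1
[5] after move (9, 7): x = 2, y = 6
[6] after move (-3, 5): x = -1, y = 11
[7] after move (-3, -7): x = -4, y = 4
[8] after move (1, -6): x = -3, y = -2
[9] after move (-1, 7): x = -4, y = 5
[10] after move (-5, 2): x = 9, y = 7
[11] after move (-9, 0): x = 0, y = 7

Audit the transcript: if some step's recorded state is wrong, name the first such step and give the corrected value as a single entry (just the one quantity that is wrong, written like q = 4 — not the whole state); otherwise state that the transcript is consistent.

Recomputing the run from the initial state:
step 1: x = -10, y = 5
step 2: x = -9, y = -3
step 3: x = -3, y = -9
step 4: x = -7, y = -1
step 5: x = 2, y = 6
step 6: x = -1, y = 11
step 7: x = -4, y = 4
step 8: x = -3, y = -2
step 9: x = -4, y = 5
step 10: x = -9, y = 7
step 11: x = -18, y = 7
The first disagreement with the transcript is at step 10, where the value should be x = -9.

step 10, x = -9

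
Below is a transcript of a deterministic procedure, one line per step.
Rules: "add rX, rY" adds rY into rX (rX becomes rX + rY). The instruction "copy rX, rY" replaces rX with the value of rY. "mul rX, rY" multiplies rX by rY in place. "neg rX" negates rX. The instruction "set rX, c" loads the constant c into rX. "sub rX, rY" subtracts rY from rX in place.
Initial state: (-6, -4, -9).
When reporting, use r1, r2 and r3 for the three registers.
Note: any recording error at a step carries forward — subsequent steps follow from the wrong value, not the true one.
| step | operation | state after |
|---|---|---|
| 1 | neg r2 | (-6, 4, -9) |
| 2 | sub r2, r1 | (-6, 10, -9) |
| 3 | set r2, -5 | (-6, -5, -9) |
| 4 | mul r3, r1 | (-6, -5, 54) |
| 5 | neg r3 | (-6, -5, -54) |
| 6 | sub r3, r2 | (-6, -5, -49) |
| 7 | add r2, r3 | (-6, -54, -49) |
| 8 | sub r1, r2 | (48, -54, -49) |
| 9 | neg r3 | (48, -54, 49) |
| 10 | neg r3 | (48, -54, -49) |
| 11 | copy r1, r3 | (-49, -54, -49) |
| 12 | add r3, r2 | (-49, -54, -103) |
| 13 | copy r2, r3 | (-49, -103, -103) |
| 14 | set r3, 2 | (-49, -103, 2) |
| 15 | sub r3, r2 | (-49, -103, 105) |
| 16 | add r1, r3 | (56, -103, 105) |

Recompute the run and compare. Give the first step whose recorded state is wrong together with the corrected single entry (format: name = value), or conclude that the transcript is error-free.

Recomputing the run from the initial state:
step 1: r1 = -6, r2 = 4, r3 = -9
step 2: r1 = -6, r2 = 10, r3 = -9
step 3: r1 = -6, r2 = -5, r3 = -9
step 4: r1 = -6, r2 = -5, r3 = 54
step 5: r1 = -6, r2 = -5, r3 = -54
step 6: r1 = -6, r2 = -5, r3 = -49
step 7: r1 = -6, r2 = -54, r3 = -49
step 8: r1 = 48, r2 = -54, r3 = -49
step 9: r1 = 48, r2 = -54, r3 = 49
step 10: r1 = 48, r2 = -54, r3 = -49
step 11: r1 = -49, r2 = -54, r3 = -49
step 12: r1 = -49, r2 = -54, r3 = -103
step 13: r1 = -49, r2 = -103, r3 = -103
step 14: r1 = -49, r2 = -103, r3 = 2
step 15: r1 = -49, r2 = -103, r3 = 105
step 16: r1 = 56, r2 = -103, r3 = 105
This matches the transcript at every step.

no error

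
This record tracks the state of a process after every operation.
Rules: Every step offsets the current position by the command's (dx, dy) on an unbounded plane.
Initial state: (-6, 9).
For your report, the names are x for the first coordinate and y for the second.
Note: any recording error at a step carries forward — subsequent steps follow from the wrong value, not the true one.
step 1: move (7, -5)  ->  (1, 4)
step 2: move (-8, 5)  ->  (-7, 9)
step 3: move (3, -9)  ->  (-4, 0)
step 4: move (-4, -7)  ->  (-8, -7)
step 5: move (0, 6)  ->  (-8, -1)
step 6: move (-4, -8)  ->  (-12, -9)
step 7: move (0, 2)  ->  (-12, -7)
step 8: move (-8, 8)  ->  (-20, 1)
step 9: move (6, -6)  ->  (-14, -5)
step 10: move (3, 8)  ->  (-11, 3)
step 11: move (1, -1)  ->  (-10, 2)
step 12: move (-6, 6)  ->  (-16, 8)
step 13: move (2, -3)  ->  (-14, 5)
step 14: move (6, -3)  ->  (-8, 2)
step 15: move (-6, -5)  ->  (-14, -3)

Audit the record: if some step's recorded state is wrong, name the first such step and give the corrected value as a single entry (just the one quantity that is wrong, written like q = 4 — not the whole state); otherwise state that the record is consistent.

no error

Recomputing the run from the initial state:
step 1: x = 1, y = 4
step 2: x = -7, y = 9
step 3: x = -4, y = 0
step 4: x = -8, y = -7
step 5: x = -8, y = -1
step 6: x = -12, y = -9
step 7: x = -12, y = -7
step 8: x = -20, y = 1
step 9: x = -14, y = -5
step 10: x = -11, y = 3
step 11: x = -10, y = 2
step 12: x = -16, y = 8
step 13: x = -14, y = 5
step 14: x = -8, y = 2
step 15: x = -14, y = -3
This matches the record at every step.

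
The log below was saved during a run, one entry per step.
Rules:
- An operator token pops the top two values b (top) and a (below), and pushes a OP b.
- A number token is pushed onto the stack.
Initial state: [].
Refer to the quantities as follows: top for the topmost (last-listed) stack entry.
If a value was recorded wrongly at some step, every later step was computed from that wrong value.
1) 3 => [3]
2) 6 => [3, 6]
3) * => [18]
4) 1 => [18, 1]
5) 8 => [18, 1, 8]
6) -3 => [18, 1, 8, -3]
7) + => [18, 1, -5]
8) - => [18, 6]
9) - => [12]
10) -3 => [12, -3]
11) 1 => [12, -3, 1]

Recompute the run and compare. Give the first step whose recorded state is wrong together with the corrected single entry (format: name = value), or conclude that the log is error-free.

Recomputing the run from the initial state:
step 1: [3]
step 2: [3, 6]
step 3: [18]
step 4: [18, 1]
step 5: [18, 1, 8]
step 6: [18, 1, 8, -3]
step 7: [18, 1, 5]
step 8: [18, -4]
step 9: [22]
step 10: [22, -3]
step 11: [22, -3, 1]
The first disagreement with the log is at step 7, where the value should be top = 5.

step 7, top = 5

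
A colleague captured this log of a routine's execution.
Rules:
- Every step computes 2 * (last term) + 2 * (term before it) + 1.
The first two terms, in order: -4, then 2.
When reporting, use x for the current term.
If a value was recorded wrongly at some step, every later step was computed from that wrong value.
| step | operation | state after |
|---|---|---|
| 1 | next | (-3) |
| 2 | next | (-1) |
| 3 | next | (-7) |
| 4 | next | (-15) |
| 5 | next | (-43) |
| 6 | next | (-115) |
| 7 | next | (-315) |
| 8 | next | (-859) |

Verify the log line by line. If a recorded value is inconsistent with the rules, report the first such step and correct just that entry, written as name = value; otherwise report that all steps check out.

no error

Recomputing the run from the initial state:
step 1: x = -3
step 2: x = -1
step 3: x = -7
step 4: x = -15
step 5: x = -43
step 6: x = -115
step 7: x = -315
step 8: x = -859
This matches the log at every step.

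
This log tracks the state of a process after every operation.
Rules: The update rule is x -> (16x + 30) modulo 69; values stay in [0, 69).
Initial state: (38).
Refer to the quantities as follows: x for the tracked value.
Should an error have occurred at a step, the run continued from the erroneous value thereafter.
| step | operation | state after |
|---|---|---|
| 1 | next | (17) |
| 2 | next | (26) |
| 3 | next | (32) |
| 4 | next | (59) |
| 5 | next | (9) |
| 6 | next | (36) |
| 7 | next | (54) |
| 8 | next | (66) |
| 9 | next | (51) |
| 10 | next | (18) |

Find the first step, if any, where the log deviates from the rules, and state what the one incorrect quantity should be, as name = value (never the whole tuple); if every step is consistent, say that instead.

1. x = (16*38 + 30) mod 69 = 17 (in agreement)
2. x = (16*17 + 30) mod 69 = 26 (checks out)
3. x = (16*26 + 30) mod 69 = 32 (no discrepancy)
4. x = (16*32 + 30) mod 69 = 59 (verified)
5. x = (16*59 + 30) mod 69 = 8 (this is not what the log shows)
That makes step 5 the first incorrect line — x = 8 is what it should show.

step 5, x = 8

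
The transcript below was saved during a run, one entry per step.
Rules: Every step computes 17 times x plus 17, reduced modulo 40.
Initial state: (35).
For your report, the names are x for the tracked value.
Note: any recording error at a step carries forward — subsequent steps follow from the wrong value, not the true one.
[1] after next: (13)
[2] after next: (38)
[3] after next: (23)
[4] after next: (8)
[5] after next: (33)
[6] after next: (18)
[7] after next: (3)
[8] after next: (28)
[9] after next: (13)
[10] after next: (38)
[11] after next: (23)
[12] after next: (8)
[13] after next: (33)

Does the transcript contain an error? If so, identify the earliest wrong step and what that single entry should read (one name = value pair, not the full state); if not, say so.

step 1, x = 12

Step 1: x = (17*35 + 17) mod 40 = 12 — the transcript has a different value.
Step 1 is the first one off; corrected, x = 12.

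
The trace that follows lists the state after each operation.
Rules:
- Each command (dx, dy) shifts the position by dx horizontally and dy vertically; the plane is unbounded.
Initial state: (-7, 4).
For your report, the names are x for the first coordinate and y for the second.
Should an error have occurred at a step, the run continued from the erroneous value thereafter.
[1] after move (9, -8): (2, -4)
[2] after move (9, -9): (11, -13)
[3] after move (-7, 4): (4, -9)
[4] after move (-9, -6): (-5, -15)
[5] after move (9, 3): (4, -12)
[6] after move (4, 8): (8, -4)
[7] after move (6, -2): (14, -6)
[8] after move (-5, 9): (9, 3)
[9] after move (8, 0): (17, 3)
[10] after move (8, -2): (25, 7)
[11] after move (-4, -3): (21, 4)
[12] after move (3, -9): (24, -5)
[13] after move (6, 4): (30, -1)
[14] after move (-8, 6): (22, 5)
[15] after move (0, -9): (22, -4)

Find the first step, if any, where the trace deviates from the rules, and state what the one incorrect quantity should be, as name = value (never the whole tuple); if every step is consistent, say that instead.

step 10, y = 1

Step 1: x = -7 + (9) = 2, y = 4 + (-8) = -4 — matches.
Step 2: x = 2 + (9) = 11, y = -4 + (-9) = -13 — same as recorded.
Step 3: x = 11 + (-7) = 4, y = -13 + (4) = -9 — agrees with the trace.
Step 4: x = 4 + (-9) = -5, y = -9 + (-6) = -15 — verified.
Step 5: x = -5 + (9) = 4, y = -15 + (3) = -12 — confirmed correct.
Step 6: x = 4 + (4) = 8, y = -12 + (8) = -4 — agrees with the trace.
Step 7: x = 8 + (6) = 14, y = -4 + (-2) = -6 — agrees with the trace.
Step 8: x = 14 + (-5) = 9, y = -6 + (9) = 3 — consistent with the trace.
Step 9: x = 9 + (8) = 17, y = 3 + (0) = 3 — no discrepancy.
Step 10: x = 17 + (8) = 25, y = 3 + (-2) = 1 — the trace has a different value.
Step 10 is the first one off; corrected, y = 1.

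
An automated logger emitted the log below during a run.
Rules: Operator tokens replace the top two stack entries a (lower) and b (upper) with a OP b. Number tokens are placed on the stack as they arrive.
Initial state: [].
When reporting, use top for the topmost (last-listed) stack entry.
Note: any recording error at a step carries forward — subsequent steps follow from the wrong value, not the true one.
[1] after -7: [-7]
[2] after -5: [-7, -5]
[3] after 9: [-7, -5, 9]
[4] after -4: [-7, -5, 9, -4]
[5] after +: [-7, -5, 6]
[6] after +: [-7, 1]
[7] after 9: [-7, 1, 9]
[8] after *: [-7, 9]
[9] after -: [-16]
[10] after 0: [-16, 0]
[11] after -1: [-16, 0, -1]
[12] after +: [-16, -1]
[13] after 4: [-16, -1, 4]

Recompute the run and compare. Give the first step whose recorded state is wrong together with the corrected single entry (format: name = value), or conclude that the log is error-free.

Recomputing the run from the initial state:
step 1: [-7]
step 2: [-7, -5]
step 3: [-7, -5, 9]
step 4: [-7, -5, 9, -4]
step 5: [-7, -5, 5]
step 6: [-7, 0]
step 7: [-7, 0, 9]
step 8: [-7, 0]
step 9: [-7]
step 10: [-7, 0]
step 11: [-7, 0, -1]
step 12: [-7, -1]
step 13: [-7, -1, 4]
The first disagreement with the log is at step 5, where the value should be top = 5.

step 5, top = 5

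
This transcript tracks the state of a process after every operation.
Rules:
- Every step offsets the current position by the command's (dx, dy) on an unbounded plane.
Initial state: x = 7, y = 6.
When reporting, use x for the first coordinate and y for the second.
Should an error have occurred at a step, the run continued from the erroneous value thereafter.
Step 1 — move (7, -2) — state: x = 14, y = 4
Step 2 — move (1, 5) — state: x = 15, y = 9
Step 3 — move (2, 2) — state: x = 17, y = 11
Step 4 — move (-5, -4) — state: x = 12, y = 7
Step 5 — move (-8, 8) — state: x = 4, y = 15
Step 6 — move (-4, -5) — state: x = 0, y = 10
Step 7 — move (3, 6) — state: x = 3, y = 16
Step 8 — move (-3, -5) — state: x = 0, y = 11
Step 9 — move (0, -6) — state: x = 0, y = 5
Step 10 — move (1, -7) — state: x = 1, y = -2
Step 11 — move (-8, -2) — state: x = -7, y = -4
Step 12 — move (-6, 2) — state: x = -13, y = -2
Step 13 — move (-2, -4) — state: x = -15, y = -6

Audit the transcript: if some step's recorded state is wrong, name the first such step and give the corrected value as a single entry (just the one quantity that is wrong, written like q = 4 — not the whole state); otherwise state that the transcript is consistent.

no error

Step 1: x = 7 + (7) = 14, y = 6 + (-2) = 4 — matches.
Step 2: x = 14 + (1) = 15, y = 4 + (5) = 9 — verified.
Step 3: x = 15 + (2) = 17, y = 9 + (2) = 11 — agrees with the transcript.
Step 4: x = 17 + (-5) = 12, y = 11 + (-4) = 7 — matches.
Step 5: x = 12 + (-8) = 4, y = 7 + (8) = 15 — same as recorded.
Step 6: x = 4 + (-4) = 0, y = 15 + (-5) = 10 — agrees with the transcript.
Step 7: x = 0 + (3) = 3, y = 10 + (6) = 16 — verified.
Step 8: x = 3 + (-3) = 0, y = 16 + (-5) = 11 — consistent with the transcript.
Step 9: x = 0 + (0) = 0, y = 11 + (-6) = 5 — in agreement.
Step 10: x = 0 + (1) = 1, y = 5 + (-7) = -2 — confirmed correct.
Step 11: x = 1 + (-8) = -7, y = -2 + (-2) = -4 — confirmed correct.
Step 12: x = -7 + (-6) = -13, y = -4 + (2) = -2 — matches.
Step 13: x = -13 + (-2) = -15, y = -2 + (-4) = -6 — same as recorded.
All steps check out; nothing to correct.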